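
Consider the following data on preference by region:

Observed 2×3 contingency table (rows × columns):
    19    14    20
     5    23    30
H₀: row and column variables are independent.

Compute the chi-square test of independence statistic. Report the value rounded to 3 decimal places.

Row totals [53, 58], col totals [24, 37, 50], n=111
χ² = (19−11.46)²/11.46 + (14−17.67)²/17.67 + (20−23.87)²/23.87 + (5−12.54)²/12.54 + (23−19.33)²/19.33 + (30−26.13)²/26.13 = 12.1553
df = 2

test statistic = 12.155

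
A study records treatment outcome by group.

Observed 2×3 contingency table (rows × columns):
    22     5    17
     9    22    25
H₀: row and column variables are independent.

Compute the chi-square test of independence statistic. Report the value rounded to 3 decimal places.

test statistic = 16.476

Row totals [44, 56], col totals [31, 27, 42], n=100
χ² = (22−13.64)²/13.64 + (5−11.88)²/11.88 + (17−18.48)²/18.48 + (9−17.36)²/17.36 + (22−15.12)²/15.12 + (25−23.52)²/23.52 = 16.4764
df = 2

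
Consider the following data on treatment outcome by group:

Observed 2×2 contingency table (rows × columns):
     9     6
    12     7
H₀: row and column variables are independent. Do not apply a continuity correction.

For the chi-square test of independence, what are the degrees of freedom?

df = (r−1)(c−1) = (2−1)·(2−1) = 1

degrees of freedom = 1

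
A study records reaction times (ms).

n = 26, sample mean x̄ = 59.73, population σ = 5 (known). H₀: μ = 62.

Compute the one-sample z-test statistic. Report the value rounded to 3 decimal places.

SE = σ/√n = 5/√26 = 0.9806
z = (x̄−μ₀)/SE = (59.73−62)/0.9806 = -2.3150

test statistic = -2.315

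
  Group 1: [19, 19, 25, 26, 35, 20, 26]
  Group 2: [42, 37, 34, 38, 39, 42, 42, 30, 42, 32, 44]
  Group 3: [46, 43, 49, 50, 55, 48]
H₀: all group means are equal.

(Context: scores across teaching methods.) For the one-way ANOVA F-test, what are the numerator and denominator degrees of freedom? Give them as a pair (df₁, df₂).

k = 3 groups, N = 24 total
df = (k−1, N−k) = (3−1, 24−3) = (2, 21)

degrees of freedom = [2, 21]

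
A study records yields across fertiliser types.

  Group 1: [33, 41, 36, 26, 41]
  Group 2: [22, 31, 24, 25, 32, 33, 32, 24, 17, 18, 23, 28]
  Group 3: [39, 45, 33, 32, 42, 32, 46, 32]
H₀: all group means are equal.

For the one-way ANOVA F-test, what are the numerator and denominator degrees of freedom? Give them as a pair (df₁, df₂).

degrees of freedom = [2, 22]

k = 3 groups, N = 25 total
df = (k−1, N−k) = (3−1, 25−3) = (2, 22)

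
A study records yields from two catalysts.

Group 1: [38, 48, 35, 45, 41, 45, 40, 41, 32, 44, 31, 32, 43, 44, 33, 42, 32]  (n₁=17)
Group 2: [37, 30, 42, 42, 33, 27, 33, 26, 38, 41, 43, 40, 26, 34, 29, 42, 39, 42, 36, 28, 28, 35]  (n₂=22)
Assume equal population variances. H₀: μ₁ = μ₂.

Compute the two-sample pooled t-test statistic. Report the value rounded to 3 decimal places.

test statistic = 2.205

x̄₁=39.176, s₁=5.593, n₁=17
x̄₂=35.045, s₂=5.956, n₂=22
s_p² = [16·5.593² + 21·5.956²]/37 = 33.6601
SE = √(s_p²·(1/17+1/22)) = 1.8735
t = (39.176−35.045)/1.8735 = 2.2050
df = 37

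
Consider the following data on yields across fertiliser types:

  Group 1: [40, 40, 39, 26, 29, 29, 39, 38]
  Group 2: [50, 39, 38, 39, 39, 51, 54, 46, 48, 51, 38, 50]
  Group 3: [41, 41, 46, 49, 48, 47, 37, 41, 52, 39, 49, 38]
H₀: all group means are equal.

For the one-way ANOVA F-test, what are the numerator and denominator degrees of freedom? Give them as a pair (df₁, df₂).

degrees of freedom = [2, 29]

k = 3 groups, N = 32 total
df = (k−1, N−k) = (3−1, 32−3) = (2, 29)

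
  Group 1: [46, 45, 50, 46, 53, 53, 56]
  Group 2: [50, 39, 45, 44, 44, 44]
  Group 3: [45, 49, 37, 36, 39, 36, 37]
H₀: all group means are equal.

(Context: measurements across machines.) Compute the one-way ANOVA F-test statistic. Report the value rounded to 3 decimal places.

Group means [49.86, 44.33, 39.86], grand mean 44.700
SSB = Σnᵢ(x̄ᵢ−x̄)² = 351.152; SSW = ΣΣ(x−x̄ᵢ)² = 329.048
MSB = 351.152/2 = 175.5762; MSW = 329.048/17 = 19.3557
F = MSB/MSW = 9.0710
df = (2, 17)

test statistic = 9.071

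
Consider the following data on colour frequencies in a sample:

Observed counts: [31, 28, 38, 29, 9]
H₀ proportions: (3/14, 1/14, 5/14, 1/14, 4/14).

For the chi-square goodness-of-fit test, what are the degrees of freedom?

df = k − 1 = 5 − 1 = 4

degrees of freedom = 4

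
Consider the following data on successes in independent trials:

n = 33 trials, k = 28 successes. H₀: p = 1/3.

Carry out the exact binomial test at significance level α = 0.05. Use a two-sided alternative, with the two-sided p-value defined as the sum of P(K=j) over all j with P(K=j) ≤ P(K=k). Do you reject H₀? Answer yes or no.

Exact binomial: n=33, k=28, p₀=1/3=0.3333
P(X=j) = C(n,j)·p₀^j·(1−p₀)^(n−j); p = Σ P(X=j) over j with P(X=j) ≤ P(X=28)
p-value (two-sided) = 0.00000
At α=0.05: p < α → reject H₀

reject H₀: yes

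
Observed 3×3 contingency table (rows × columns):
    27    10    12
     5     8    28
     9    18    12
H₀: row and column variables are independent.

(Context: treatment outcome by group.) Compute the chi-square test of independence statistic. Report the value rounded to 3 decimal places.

Row totals [49, 41, 39], col totals [41, 36, 52], n=129
χ² = (27−15.57)²/15.57 + (10−13.67)²/13.67 + (12−19.75)²/19.75 + (5−13.03)²/13.03 + (8−11.44)²/11.44 + (28−16.53)²/16.53 + (9−12.40)²/12.40 + (18−10.88)²/10.88 + (12−15.72)²/15.72 = 32.8261
df = 4

test statistic = 32.826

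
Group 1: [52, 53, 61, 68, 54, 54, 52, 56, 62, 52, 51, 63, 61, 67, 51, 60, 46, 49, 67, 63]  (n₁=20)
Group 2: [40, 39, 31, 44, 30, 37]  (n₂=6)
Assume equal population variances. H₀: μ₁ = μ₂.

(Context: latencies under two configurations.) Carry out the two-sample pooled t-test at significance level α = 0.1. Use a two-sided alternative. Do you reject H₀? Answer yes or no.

x̄₁=57.100, s₁=6.593, n₁=20
x̄₂=36.833, s₂=5.419, n₂=6
s_p² = [19·6.593² + 5·5.419²]/24 = 40.5264
SE = √(s_p²·(1/20+1/6)) = 2.9632
t = (57.100−36.833)/2.9632 = 6.8394
df = 24
p-value (two-sided) = 0.00000
At α=0.1: p < α → reject H₀

reject H₀: yes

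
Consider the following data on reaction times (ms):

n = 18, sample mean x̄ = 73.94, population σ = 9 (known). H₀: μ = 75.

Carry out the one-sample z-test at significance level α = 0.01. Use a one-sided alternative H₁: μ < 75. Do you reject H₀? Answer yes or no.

SE = σ/√n = 9/√18 = 2.1213
z = (x̄−μ₀)/SE = (73.94−75)/2.1213 = -0.4997
p-value (one-sided, H₁ less) = 0.30865
At α=0.01: p ≥ α → fail to reject H₀

reject H₀: no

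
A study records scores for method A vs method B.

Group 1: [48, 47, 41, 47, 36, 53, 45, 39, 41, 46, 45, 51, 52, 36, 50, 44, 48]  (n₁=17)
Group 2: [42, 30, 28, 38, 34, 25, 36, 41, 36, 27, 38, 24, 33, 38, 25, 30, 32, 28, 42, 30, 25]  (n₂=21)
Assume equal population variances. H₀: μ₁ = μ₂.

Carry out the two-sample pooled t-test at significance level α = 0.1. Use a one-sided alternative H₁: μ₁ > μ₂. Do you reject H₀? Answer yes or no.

x̄₁=45.235, s₁=5.190, n₁=17
x̄₂=32.476, s₂=5.921, n₂=21
s_p² = [16·5.190² + 20·5.921²]/36 = 31.4527
SE = √(s_p²·(1/17+1/21)) = 1.8297
t = (45.235−32.476)/1.8297 = 6.9732
df = 36
p-value (one-sided, H₁ greater) = 0.00000
At α=0.1: p < α → reject H₀

reject H₀: yes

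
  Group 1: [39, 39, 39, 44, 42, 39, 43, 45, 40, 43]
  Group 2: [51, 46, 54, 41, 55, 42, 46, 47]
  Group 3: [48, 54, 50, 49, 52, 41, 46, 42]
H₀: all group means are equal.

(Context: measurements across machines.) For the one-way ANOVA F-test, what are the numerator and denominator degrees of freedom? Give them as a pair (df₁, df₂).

degrees of freedom = [2, 23]

k = 3 groups, N = 26 total
df = (k−1, N−k) = (3−1, 26−3) = (2, 23)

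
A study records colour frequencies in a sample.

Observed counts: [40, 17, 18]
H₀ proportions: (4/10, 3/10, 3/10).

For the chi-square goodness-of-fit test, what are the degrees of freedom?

df = k − 1 = 3 − 1 = 2

degrees of freedom = 2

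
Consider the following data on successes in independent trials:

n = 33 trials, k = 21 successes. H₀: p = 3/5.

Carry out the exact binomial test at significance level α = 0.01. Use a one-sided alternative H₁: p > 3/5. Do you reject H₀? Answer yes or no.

Exact binomial: n=33, k=21, p₀=3/5=0.6000
P(X≥21) from Σ C(n,i)·p₀^i·(1−p₀)^(n−i)
p-value (one-sided, H₁ greater) = 0.40641
At α=0.01: p ≥ α → fail to reject H₀

reject H₀: no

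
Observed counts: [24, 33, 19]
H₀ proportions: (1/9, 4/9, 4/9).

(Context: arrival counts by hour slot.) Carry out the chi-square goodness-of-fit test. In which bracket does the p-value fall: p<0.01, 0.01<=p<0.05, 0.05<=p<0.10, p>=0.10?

n = 76; E_i = n·p_i = [8.44, 33.78, 33.78]
χ² = (24−8.44)²/8.44 + (33−33.78)²/33.78 + (19−33.78)²/33.78 = 35.1382
df = 2
p-value (upper-tail) = 0.00000
→ bracket: p<0.01

p-value bracket: p<0.01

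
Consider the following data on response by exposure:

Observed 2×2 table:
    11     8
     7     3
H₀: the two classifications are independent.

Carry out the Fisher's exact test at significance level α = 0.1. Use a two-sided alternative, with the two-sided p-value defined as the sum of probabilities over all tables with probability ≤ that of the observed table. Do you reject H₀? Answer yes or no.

Margins: r₁=19, r₂=10, c₁=18, c₂=11, n=29
p_obs = C(19,11)·C(10,7)/C(29,18); sum pmf over tables with pmf ≤ p_obs
p-value (two-sided) = 0.69415
At α=0.1: p ≥ α → fail to reject H₀

reject H₀: no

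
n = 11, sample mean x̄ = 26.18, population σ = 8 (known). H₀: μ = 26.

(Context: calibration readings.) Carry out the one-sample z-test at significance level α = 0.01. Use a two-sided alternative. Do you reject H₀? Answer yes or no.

SE = σ/√n = 8/√11 = 2.4121
z = (x̄−μ₀)/SE = (26.18−26)/2.4121 = 0.0746
p-value (two-sided) = 0.94051
At α=0.01: p ≥ α → fail to reject H₀

reject H₀: no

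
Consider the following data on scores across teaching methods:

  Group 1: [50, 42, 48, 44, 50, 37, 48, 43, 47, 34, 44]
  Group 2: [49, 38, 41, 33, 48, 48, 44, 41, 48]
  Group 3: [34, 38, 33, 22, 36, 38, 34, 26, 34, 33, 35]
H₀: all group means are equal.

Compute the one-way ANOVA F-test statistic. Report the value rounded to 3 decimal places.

Group means [44.27, 43.33, 33.00], grand mean 40.000
SSB = Σnᵢ(x̄ᵢ−x̄)² = 839.818; SSW = ΣΣ(x−x̄ᵢ)² = 746.182
MSB = 839.818/2 = 419.9091; MSW = 746.182/28 = 26.6494
F = MSB/MSW = 15.7568
df = (2, 28)

test statistic = 15.757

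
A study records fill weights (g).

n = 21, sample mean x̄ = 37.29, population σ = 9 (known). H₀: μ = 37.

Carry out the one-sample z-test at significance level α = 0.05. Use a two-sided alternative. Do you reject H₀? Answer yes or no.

SE = σ/√n = 9/√21 = 1.9640
z = (x̄−μ₀)/SE = (37.29−37)/1.9640 = 0.1477
p-value (two-sided) = 0.88261
At α=0.05: p ≥ α → fail to reject H₀

reject H₀: no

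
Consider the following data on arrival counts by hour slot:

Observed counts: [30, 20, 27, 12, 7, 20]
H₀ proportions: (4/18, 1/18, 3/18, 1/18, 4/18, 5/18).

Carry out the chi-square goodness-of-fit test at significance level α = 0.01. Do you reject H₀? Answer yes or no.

reject H₀: yes

n = 116; E_i = n·p_i = [25.78, 6.44, 19.33, 6.44, 25.78, 32.22]
χ² = (30−25.78)²/25.78 + (20−6.44)²/6.44 + (27−19.33)²/19.33 + (12−6.44)²/6.44 + (7−25.78)²/25.78 + (20−32.22)²/32.22 = 55.3491
df = 5
p-value (upper-tail) = 0.00000
At α=0.01: p < α → reject H₀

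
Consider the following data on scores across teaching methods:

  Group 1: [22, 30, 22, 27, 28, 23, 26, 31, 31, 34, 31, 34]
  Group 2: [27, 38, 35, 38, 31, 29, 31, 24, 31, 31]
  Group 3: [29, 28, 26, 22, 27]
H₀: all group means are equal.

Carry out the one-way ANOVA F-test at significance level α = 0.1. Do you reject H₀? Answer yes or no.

Group means [28.25, 31.50, 26.40], grand mean 29.111
SSB = Σnᵢ(x̄ᵢ−x̄)² = 102.717; SSW = ΣΣ(x−x̄ᵢ)² = 413.950
MSB = 102.717/2 = 51.3583; MSW = 413.950/24 = 17.2479
F = MSB/MSW = 2.9777
df = (2, 24)
p-value (upper-tail) = 0.06996
At α=0.1: p < α → reject H₀

reject H₀: yes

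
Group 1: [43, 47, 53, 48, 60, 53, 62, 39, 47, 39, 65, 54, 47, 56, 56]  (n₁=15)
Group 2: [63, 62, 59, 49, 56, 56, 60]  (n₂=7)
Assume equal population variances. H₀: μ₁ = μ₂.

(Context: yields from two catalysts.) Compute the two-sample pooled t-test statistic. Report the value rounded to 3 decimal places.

test statistic = -2.028

x̄₁=51.267, s₁=7.896, n₁=15
x̄₂=57.857, s₂=4.741, n₂=7
s_p² = [14·7.896² + 6·4.741²]/20 = 50.3895
SE = √(s_p²·(1/15+1/7)) = 3.2493
t = (51.267−57.857)/3.2493 = -2.0283
df = 20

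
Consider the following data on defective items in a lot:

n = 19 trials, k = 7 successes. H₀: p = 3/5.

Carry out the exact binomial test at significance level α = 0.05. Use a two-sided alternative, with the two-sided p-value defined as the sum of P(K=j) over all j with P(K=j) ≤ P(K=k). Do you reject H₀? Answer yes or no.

Exact binomial: n=19, k=7, p₀=3/5=0.6000
P(X=j) = C(n,j)·p₀^j·(1−p₀)^(n−j); p = Σ P(X=j) over j with P(X=j) ≤ P(X=7)
p-value (two-sided) = 0.05819
At α=0.05: p ≥ α → fail to reject H₀

reject H₀: no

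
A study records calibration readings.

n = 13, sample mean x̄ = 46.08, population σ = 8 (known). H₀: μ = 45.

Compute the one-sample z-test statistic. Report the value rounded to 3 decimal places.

SE = σ/√n = 8/√13 = 2.2188
z = (x̄−μ₀)/SE = (46.08−45)/2.2188 = 0.4867

test statistic = 0.487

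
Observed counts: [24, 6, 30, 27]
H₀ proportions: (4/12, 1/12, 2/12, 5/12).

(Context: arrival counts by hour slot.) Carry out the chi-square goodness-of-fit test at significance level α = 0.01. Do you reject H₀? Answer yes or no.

reject H₀: yes

n = 87; E_i = n·p_i = [29.00, 7.25, 14.50, 36.25]
χ² = (24−29.00)²/29.00 + (6−7.25)²/7.25 + (30−14.50)²/14.50 + (27−36.25)²/36.25 = 20.0069
df = 3
p-value (upper-tail) = 0.00017
At α=0.01: p < α → reject H₀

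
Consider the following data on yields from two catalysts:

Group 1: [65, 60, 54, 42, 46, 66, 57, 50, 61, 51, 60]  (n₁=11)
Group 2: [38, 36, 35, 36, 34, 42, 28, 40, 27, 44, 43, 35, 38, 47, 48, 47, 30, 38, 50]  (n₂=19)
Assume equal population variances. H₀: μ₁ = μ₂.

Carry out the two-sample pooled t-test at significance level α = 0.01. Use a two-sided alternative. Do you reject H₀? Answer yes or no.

reject H₀: yes

x̄₁=55.636, s₁=7.737, n₁=11
x̄₂=38.737, s₂=6.682, n₂=19
s_p² = [10·7.737² + 18·6.682²]/28 = 50.0796
SE = √(s_p²·(1/11+1/19)) = 2.6811
t = (55.636−38.737)/2.6811 = 6.3031
df = 28
p-value (two-sided) = 0.00000
At α=0.01: p < α → reject H₀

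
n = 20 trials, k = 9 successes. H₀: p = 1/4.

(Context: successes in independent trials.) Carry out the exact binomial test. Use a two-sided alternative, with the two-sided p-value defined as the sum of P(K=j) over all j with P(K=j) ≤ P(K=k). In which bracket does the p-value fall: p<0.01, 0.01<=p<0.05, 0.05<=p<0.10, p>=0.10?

p-value bracket: 0.05<=p<0.10

Exact binomial: n=20, k=9, p₀=1/4=0.2500
P(X=j) = C(n,j)·p₀^j·(1−p₀)^(n−j); p = Σ P(X=j) over j with P(X=j) ≤ P(X=9)
p-value (two-sided) = 0.06524
→ bracket: 0.05<=p<0.10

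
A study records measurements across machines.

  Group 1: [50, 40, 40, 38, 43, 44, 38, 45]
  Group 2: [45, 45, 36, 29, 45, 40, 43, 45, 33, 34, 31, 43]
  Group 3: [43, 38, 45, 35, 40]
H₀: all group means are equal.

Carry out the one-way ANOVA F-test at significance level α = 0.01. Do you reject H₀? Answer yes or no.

Group means [42.25, 39.08, 40.20], grand mean 40.320
SSB = Σnᵢ(x̄ᵢ−x̄)² = 48.223; SSW = ΣΣ(x−x̄ᵢ)² = 591.217
MSB = 48.223/2 = 24.1117; MSW = 591.217/22 = 26.8735
F = MSB/MSW = 0.8972
df = (2, 22)
p-value (upper-tail) = 0.42210
At α=0.01: p ≥ α → fail to reject H₀

reject H₀: no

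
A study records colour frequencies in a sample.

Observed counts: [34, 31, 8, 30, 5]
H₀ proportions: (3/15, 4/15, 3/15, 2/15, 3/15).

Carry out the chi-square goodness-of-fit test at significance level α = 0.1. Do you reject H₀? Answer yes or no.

reject H₀: yes

n = 108; E_i = n·p_i = [21.60, 28.80, 21.60, 14.40, 21.60]
χ² = (34−21.60)²/21.60 + (31−28.80)²/28.80 + (8−21.60)²/21.60 + (30−14.40)²/14.40 + (5−21.60)²/21.60 = 45.5069
df = 4
p-value (upper-tail) = 0.00000
At α=0.1: p < α → reject H₀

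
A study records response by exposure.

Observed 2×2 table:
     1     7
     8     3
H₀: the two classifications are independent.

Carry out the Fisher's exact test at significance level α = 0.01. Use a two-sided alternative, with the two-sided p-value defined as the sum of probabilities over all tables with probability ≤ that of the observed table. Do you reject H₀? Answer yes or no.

Margins: r₁=8, r₂=11, c₁=9, c₂=10, n=19
p_obs = C(8,1)·C(11,8)/C(19,9); sum pmf over tables with pmf ≤ p_obs
p-value (two-sided) = 0.01977
At α=0.01: p ≥ α → fail to reject H₀

reject H₀: no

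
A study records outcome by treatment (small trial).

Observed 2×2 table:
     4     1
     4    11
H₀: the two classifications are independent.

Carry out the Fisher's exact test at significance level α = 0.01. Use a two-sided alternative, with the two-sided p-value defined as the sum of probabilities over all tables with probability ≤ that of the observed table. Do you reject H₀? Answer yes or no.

Margins: r₁=5, r₂=15, c₁=8, c₂=12, n=20
p_obs = C(5,4)·C(15,4)/C(20,8); sum pmf over tables with pmf ≤ p_obs
p-value (two-sided) = 0.10888
At α=0.01: p ≥ α → fail to reject H₀

reject H₀: no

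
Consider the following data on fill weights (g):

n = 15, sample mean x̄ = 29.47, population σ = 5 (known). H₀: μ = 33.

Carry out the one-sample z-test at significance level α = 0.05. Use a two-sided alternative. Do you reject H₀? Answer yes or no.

reject H₀: yes

SE = σ/√n = 5/√15 = 1.2910
z = (x̄−μ₀)/SE = (29.47−33)/1.2910 = -2.7343
p-value (two-sided) = 0.00625
At α=0.05: p < α → reject H₀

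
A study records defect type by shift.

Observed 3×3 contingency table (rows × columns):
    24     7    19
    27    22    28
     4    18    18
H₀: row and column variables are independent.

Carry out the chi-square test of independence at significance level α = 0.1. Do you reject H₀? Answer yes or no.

reject H₀: yes

Row totals [50, 77, 40], col totals [55, 47, 65], n=167
χ² = (24−16.47)²/16.47 + (7−14.07)²/14.07 + (19−19.46)²/19.46 + (27−25.36)²/25.36 + (22−21.67)²/21.67 + (28−29.97)²/29.97 + (4−13.17)²/13.17 + (18−11.26)²/11.26 + (18−15.57)²/15.57 = 18.0577
df = 4
p-value (upper-tail) = 0.00120
At α=0.1: p < α → reject H₀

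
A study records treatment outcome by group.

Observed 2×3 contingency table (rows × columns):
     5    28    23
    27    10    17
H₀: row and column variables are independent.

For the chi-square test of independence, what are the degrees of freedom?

degrees of freedom = 2

df = (r−1)(c−1) = (2−1)·(3−1) = 2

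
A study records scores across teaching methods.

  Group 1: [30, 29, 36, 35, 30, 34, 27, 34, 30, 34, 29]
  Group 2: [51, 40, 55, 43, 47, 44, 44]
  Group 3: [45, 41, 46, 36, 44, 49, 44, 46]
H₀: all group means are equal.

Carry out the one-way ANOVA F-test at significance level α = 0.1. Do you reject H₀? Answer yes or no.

Group means [31.64, 46.29, 43.88], grand mean 39.346
SSB = Σnᵢ(x̄ᵢ−x̄)² = 1155.036; SSW = ΣΣ(x−x̄ᵢ)² = 356.849
MSB = 1155.036/2 = 577.5178; MSW = 356.849/23 = 15.5152
F = MSB/MSW = 37.2228
df = (2, 23)
p-value (upper-tail) = 0.00000
At α=0.1: p < α → reject H₀

reject H₀: yes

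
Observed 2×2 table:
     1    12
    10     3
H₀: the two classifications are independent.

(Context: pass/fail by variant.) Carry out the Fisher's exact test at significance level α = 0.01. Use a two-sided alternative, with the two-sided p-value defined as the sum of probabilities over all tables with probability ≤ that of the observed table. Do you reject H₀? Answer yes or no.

Margins: r₁=13, r₂=13, c₁=11, c₂=15, n=26
p_obs = C(13,1)·C(13,10)/C(26,11); sum pmf over tables with pmf ≤ p_obs
p-value (two-sided) = 0.00098
At α=0.01: p < α → reject H₀

reject H₀: yes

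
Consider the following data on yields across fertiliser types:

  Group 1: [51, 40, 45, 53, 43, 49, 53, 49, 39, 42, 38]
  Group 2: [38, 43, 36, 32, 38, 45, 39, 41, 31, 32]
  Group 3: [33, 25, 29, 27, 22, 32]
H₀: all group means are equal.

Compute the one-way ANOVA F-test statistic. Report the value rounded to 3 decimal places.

Group means [45.64, 37.50, 28.00], grand mean 38.704
SSB = Σnᵢ(x̄ᵢ−x̄)² = 1230.584; SSW = ΣΣ(x−x̄ᵢ)² = 609.045
MSB = 1230.584/2 = 615.2921; MSW = 609.045/24 = 25.3769
F = MSB/MSW = 24.2462
df = (2, 24)

test statistic = 24.246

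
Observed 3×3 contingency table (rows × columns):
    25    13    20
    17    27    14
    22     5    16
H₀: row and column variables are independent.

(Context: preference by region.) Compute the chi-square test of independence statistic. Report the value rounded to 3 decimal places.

Row totals [58, 58, 43], col totals [64, 45, 50], n=159
χ² = (25−23.35)²/23.35 + (13−16.42)²/16.42 + (20−18.24)²/18.24 + (17−23.35)²/23.35 + (27−16.42)²/16.42 + (14−18.24)²/18.24 + (22−17.31)²/17.31 + (5−12.17)²/12.17 + (16−13.52)²/13.52 = 16.4833
df = 4

test statistic = 16.483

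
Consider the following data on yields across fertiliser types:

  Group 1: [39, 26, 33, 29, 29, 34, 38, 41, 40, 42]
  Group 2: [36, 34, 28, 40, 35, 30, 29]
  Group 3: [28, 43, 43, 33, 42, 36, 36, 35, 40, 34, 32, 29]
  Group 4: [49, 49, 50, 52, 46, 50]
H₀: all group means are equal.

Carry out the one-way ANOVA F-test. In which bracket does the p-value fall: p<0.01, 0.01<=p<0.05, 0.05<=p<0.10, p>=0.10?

Group means [35.10, 33.14, 35.92, 49.33], grand mean 37.429
SSB = Σnᵢ(x̄ᵢ−x̄)² = 1060.564; SSW = ΣΣ(x−x̄ᵢ)² = 718.007
MSB = 1060.564/3 = 353.5214; MSW = 718.007/31 = 23.1615
F = MSB/MSW = 15.2633
df = (3, 31)
p-value (upper-tail) = 0.00000
→ bracket: p<0.01

p-value bracket: p<0.01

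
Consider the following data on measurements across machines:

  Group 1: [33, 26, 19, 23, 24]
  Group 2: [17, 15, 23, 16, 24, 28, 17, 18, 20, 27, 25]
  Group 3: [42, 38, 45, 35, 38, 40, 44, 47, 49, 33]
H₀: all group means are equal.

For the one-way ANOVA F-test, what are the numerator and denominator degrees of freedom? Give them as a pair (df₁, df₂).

k = 3 groups, N = 26 total
df = (k−1, N−k) = (3−1, 26−3) = (2, 23)

degrees of freedom = [2, 23]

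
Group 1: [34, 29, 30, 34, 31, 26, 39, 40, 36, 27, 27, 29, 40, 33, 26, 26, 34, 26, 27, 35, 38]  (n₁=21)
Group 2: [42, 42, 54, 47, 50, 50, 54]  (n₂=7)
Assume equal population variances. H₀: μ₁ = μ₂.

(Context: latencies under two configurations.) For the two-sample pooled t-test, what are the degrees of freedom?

degrees of freedom = 26

df = n₁ + n₂ − 2 = 21 + 7 − 2 = 26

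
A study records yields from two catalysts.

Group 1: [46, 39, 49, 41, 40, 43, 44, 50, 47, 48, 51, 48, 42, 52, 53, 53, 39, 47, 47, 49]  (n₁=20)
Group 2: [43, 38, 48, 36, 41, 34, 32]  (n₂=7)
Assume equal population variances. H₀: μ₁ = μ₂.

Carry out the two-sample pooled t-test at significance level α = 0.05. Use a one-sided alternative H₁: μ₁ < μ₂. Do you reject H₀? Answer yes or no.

x̄₁=46.400, s₁=4.524, n₁=20
x̄₂=38.857, s₂=5.551, n₂=7
s_p² = [19·4.524² + 6·5.551²]/25 = 22.9463
SE = √(s_p²·(1/20+1/7)) = 2.1037
t = (46.400−38.857)/2.1037 = 3.5856
df = 25
p-value (one-sided, H₁ less) = 0.99929
At α=0.05: p ≥ α → fail to reject H₀

reject H₀: no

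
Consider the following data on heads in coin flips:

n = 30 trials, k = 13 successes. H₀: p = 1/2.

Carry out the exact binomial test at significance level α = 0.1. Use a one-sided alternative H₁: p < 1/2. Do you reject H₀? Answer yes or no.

reject H₀: no

Exact binomial: n=30, k=13, p₀=1/2=0.5000
P(X≤13) from Σ C(n,i)·p₀^i·(1−p₀)^(n−i)
p-value (one-sided, H₁ less) = 0.29233
At α=0.1: p ≥ α → fail to reject H₀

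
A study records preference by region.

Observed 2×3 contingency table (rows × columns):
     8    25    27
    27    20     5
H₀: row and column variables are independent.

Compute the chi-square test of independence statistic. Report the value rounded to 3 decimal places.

Row totals [60, 52], col totals [35, 45, 32], n=112
χ² = (8−18.75)²/18.75 + (25−24.11)²/24.11 + (27−17.14)²/17.14 + (27−16.25)²/16.25 + (20−20.89)²/20.89 + (5−14.86)²/14.86 = 25.5538
df = 2

test statistic = 25.554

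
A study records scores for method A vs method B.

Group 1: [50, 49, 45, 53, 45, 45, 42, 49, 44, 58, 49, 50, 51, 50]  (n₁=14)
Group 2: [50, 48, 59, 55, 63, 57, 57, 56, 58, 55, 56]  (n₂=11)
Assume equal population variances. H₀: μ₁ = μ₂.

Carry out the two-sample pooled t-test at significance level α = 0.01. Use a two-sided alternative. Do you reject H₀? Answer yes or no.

x̄₁=48.571, s₁=4.146, n₁=14
x̄₂=55.818, s₂=4.070, n₂=11
s_p² = [13·4.146² + 10·4.070²]/23 = 16.9159
SE = √(s_p²·(1/14+1/11)) = 1.6571
t = (48.571−55.818)/1.6571 = -4.3731
df = 23
p-value (two-sided) = 0.00022
At α=0.01: p < α → reject H₀

reject H₀: yes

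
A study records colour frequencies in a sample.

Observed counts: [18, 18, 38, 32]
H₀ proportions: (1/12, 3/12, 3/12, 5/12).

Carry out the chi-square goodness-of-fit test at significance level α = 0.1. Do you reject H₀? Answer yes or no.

reject H₀: yes

n = 106; E_i = n·p_i = [8.83, 26.50, 26.50, 44.17]
χ² = (18−8.83)²/8.83 + (18−26.50)²/26.50 + (38−26.50)²/26.50 + (32−44.17)²/44.17 = 20.5811
df = 3
p-value (upper-tail) = 0.00013
At α=0.1: p < α → reject H₀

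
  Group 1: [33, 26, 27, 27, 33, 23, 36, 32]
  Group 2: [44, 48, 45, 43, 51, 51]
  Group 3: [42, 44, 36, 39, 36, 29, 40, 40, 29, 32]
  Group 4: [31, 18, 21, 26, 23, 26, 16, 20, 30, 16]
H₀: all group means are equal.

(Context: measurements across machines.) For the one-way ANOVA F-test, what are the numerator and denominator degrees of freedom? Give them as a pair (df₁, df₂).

degrees of freedom = [3, 30]

k = 4 groups, N = 34 total
df = (k−1, N−k) = (4−1, 34−4) = (3, 30)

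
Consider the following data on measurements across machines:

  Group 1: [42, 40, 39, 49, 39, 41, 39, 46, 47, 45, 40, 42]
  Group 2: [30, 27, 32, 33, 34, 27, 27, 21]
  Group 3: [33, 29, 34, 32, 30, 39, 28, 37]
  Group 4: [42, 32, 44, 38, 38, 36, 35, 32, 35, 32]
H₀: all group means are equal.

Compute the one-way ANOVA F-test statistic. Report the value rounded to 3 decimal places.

Group means [42.42, 28.88, 32.75, 36.40], grand mean 35.947
SSB = Σnᵢ(x̄ᵢ−x̄)² = 986.203; SSW = ΣΣ(x−x̄ᵢ)² = 519.692
MSB = 986.203/3 = 328.7344; MSW = 519.692/34 = 15.2850
F = MSB/MSW = 21.5069
df = (3, 34)

test statistic = 21.507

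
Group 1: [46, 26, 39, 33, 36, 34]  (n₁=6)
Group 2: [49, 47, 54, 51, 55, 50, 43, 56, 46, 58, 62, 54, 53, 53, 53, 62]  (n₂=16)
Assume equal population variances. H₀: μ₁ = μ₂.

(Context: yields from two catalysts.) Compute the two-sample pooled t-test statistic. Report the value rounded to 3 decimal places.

test statistic = -6.369

x̄₁=35.667, s₁=6.653, n₁=6
x̄₂=52.875, s₂=5.265, n₂=16
s_p² = [5·6.653² + 15·5.265²]/20 = 31.8542
SE = √(s_p²·(1/6+1/16)) = 2.7018
t = (35.667−52.875)/2.7018 = -6.3691
df = 20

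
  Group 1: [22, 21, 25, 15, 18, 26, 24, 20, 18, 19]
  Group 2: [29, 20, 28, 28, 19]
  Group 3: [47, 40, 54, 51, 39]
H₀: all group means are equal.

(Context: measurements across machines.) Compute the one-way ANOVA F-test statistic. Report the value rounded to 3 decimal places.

Group means [20.80, 24.80, 46.20], grand mean 28.150
SSB = Σnᵢ(x̄ᵢ−x̄)² = 2225.350; SSW = ΣΣ(x−x̄ᵢ)² = 379.200
MSB = 2225.350/2 = 1112.6750; MSW = 379.200/17 = 22.3059
F = MSB/MSW = 49.8826
df = (2, 17)

test statistic = 49.883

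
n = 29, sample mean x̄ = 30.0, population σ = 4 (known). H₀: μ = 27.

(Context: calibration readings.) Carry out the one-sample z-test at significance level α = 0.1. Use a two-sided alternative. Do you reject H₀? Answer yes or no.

reject H₀: yes

SE = σ/√n = 4/√29 = 0.7428
z = (x̄−μ₀)/SE = (30.0−27)/0.7428 = 4.0389
p-value (two-sided) = 0.00005
At α=0.1: p < α → reject H₀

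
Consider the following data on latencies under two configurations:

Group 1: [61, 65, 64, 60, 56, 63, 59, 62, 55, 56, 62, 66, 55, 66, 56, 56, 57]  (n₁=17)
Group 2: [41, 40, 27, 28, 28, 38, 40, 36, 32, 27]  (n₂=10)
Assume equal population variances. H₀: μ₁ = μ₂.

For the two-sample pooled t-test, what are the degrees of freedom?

df = n₁ + n₂ − 2 = 17 + 10 − 2 = 25

degrees of freedom = 25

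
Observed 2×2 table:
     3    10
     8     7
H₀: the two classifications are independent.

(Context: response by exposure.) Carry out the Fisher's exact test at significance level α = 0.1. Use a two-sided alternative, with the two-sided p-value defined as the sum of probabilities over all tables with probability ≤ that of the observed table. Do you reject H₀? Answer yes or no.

reject H₀: no

Margins: r₁=13, r₂=15, c₁=11, c₂=17, n=28
p_obs = C(13,3)·C(15,8)/C(28,11); sum pmf over tables with pmf ≤ p_obs
p-value (two-sided) = 0.13673
At α=0.1: p ≥ α → fail to reject H₀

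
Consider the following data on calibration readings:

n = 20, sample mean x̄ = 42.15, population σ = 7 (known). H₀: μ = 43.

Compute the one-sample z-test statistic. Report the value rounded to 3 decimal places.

SE = σ/√n = 7/√20 = 1.5652
z = (x̄−μ₀)/SE = (42.15−43)/1.5652 = -0.5430

test statistic = -0.543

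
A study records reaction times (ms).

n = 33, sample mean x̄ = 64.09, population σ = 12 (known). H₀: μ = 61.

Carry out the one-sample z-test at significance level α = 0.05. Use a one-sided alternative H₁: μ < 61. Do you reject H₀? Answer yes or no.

SE = σ/√n = 12/√33 = 2.0889
z = (x̄−μ₀)/SE = (64.09−61)/2.0889 = 1.4792
p-value (one-sided, H₁ less) = 0.93046
At α=0.05: p ≥ α → fail to reject H₀

reject H₀: no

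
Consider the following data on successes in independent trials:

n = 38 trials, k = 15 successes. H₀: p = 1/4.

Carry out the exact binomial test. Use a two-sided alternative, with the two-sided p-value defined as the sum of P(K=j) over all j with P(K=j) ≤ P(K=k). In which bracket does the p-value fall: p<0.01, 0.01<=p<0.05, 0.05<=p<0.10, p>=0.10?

Exact binomial: n=38, k=15, p₀=1/4=0.2500
P(X=j) = C(n,j)·p₀^j·(1−p₀)^(n−j); p = Σ P(X=j) over j with P(X=j) ≤ P(X=15)
p-value (two-sided) = 0.05835
→ bracket: 0.05<=p<0.10

p-value bracket: 0.05<=p<0.10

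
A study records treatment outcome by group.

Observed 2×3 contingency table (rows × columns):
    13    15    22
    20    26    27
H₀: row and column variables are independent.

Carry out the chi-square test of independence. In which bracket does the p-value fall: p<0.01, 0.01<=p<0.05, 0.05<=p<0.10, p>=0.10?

Row totals [50, 73], col totals [33, 41, 49], n=123
χ² = (13−13.41)²/13.41 + (15−16.67)²/16.67 + (22−19.92)²/19.92 + (20−19.59)²/19.59 + (26−24.33)²/24.33 + (27−29.08)²/29.08 = 0.6688
df = 2
p-value (upper-tail) = 0.71575
→ bracket: p>=0.10

p-value bracket: p>=0.10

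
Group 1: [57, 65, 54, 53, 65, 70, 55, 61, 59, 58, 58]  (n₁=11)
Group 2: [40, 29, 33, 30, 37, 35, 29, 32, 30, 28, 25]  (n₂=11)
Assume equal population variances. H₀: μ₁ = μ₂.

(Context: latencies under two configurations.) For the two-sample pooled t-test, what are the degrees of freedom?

df = n₁ + n₂ − 2 = 11 + 11 − 2 = 20

degrees of freedom = 20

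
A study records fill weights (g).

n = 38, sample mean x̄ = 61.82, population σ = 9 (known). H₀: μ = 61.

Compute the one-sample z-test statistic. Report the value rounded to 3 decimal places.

SE = σ/√n = 9/√38 = 1.4600
z = (x̄−μ₀)/SE = (61.82−61)/1.4600 = 0.5616

test statistic = 0.562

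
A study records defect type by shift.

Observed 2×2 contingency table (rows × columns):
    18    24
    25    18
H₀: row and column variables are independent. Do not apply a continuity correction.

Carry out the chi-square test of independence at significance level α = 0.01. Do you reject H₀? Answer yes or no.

Row totals [42, 43], col totals [43, 42], n=85
χ² = (18−21.25)²/21.25 + (24−20.75)²/20.75 + (25−21.75)²/21.75 + (18−21.25)²/21.25 = 1.9852
df = 1
p-value (upper-tail) = 0.15884
At α=0.01: p ≥ α → fail to reject H₀

reject H₀: no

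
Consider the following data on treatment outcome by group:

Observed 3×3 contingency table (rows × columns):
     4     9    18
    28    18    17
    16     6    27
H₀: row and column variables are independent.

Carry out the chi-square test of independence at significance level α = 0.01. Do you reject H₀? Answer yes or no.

Row totals [31, 63, 49], col totals [48, 33, 62], n=143
χ² = (4−10.41)²/10.41 + (9−7.15)²/7.15 + (18−13.44)²/13.44 + (28−21.15)²/21.15 + (18−14.54)²/14.54 + (17−27.31)²/27.31 + (16−16.45)²/16.45 + (6−11.31)²/11.31 + (27−21.24)²/21.24 = 16.9692
df = 4
p-value (upper-tail) = 0.00196
At α=0.01: p < α → reject H₀

reject H₀: yes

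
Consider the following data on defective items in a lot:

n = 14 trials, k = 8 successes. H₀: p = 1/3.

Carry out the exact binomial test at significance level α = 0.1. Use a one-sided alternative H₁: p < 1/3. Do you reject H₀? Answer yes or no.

Exact binomial: n=14, k=8, p₀=1/3=0.3333
P(X≤8) from Σ C(n,i)·p₀^i·(1−p₀)^(n−i)
p-value (one-sided, H₁ less) = 0.98257
At α=0.1: p ≥ α → fail to reject H₀

reject H₀: no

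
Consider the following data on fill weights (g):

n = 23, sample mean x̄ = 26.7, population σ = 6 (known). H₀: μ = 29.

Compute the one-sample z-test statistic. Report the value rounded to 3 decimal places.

SE = σ/√n = 6/√23 = 1.2511
z = (x̄−μ₀)/SE = (26.7−29)/1.2511 = -1.8384

test statistic = -1.838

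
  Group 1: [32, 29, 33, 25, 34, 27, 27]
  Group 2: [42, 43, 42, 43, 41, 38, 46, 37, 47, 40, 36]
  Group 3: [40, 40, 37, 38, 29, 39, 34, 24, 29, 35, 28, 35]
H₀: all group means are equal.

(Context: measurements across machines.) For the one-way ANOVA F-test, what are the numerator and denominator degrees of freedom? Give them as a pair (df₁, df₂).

degrees of freedom = [2, 27]

k = 3 groups, N = 30 total
df = (k−1, N−k) = (3−1, 30−3) = (2, 27)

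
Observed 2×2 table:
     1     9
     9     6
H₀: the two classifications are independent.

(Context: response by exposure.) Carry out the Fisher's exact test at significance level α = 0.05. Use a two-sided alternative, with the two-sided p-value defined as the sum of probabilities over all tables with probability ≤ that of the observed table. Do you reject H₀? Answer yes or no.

reject H₀: yes

Margins: r₁=10, r₂=15, c₁=10, c₂=15, n=25
p_obs = C(10,1)·C(15,9)/C(25,10); sum pmf over tables with pmf ≤ p_obs
p-value (two-sided) = 0.01772
At α=0.05: p < α → reject H₀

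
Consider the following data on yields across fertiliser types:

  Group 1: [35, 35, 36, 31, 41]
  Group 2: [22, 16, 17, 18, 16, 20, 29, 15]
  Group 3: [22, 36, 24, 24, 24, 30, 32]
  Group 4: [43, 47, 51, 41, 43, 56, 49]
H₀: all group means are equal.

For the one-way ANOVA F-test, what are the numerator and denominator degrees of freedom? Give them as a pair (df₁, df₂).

k = 4 groups, N = 27 total
df = (k−1, N−k) = (4−1, 27−4) = (3, 23)

degrees of freedom = [3, 23]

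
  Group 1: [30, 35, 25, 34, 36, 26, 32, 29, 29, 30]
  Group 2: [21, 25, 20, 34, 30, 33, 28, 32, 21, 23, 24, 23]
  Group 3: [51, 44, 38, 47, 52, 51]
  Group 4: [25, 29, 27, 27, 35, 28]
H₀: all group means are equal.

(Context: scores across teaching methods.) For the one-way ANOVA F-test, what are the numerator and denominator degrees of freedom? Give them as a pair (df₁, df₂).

k = 4 groups, N = 34 total
df = (k−1, N−k) = (4−1, 34−4) = (3, 30)

degrees of freedom = [3, 30]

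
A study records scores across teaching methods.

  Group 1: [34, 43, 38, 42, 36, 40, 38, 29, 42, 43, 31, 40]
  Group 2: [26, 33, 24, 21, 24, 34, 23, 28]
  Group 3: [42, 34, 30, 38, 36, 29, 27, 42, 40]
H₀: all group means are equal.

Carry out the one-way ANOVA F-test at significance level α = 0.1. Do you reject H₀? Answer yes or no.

Group means [38.00, 26.62, 35.33], grand mean 34.034
SSB = Σnᵢ(x̄ᵢ−x̄)² = 643.091; SSW = ΣΣ(x−x̄ᵢ)² = 653.875
MSB = 643.091/2 = 321.5453; MSW = 653.875/26 = 25.1490
F = MSB/MSW = 12.7856
df = (2, 26)
p-value (upper-tail) = 0.00014
At α=0.1: p < α → reject H₀

reject H₀: yes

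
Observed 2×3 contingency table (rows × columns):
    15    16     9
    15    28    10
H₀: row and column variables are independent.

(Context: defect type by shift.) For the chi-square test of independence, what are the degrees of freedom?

df = (r−1)(c−1) = (2−1)·(3−1) = 2

degrees of freedom = 2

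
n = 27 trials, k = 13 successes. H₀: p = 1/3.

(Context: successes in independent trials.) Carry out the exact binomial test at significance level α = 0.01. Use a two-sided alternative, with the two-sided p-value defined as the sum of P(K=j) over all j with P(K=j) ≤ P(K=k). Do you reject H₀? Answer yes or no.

reject H₀: no

Exact binomial: n=27, k=13, p₀=1/3=0.3333
P(X=j) = C(n,j)·p₀^j·(1−p₀)^(n−j); p = Σ P(X=j) over j with P(X=j) ≤ P(X=13)
p-value (two-sided) = 0.10656
At α=0.01: p ≥ α → fail to reject H₀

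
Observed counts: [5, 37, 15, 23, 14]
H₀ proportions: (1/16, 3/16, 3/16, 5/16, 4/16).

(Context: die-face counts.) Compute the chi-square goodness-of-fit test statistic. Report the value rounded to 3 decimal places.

n = 94; E_i = n·p_i = [5.88, 17.62, 17.62, 29.38, 23.50]
χ² = (5−5.88)²/5.88 + (37−17.62)²/17.62 + (15−17.62)²/17.62 + (23−29.38)²/29.38 + (14−23.50)²/23.50 = 27.0440
df = 4

test statistic = 27.044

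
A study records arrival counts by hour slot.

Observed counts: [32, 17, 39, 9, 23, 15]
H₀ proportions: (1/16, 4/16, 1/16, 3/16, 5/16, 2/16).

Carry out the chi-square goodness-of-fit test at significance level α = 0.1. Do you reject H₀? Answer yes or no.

reject H₀: yes

n = 135; E_i = n·p_i = [8.44, 33.75, 8.44, 25.31, 42.19, 16.88]
χ² = (32−8.44)²/8.44 + (17−33.75)²/33.75 + (39−8.44)²/8.44 + (9−25.31)²/25.31 + (23−42.19)²/42.19 + (15−16.88)²/16.88 = 204.2652
df = 5
p-value (upper-tail) = 0.00000
At α=0.1: p < α → reject H₀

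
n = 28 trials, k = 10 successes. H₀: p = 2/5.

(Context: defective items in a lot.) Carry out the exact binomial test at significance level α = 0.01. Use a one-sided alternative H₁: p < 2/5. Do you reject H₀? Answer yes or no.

reject H₀: no

Exact binomial: n=28, k=10, p₀=2/5=0.4000
P(X≤10) from Σ C(n,i)·p₀^i·(1−p₀)^(n−i)
p-value (one-sided, H₁ less) = 0.39857
At α=0.01: p ≥ α → fail to reject H₀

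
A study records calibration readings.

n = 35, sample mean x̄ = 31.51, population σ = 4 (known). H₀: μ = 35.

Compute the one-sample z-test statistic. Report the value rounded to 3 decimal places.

SE = σ/√n = 4/√35 = 0.6761
z = (x̄−μ₀)/SE = (31.51−35)/0.6761 = -5.1618

test statistic = -5.162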